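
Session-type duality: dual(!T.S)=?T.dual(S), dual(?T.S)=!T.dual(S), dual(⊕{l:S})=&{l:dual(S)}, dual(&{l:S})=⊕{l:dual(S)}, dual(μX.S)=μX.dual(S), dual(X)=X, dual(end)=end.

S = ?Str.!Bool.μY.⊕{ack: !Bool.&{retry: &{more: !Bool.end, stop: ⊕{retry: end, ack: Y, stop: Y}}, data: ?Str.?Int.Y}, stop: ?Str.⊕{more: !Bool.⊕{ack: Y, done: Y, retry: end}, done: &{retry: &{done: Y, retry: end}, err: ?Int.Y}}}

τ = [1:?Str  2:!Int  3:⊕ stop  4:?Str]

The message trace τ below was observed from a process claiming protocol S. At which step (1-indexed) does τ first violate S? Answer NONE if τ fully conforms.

step 1: ?Str  match  residual = !Bool.μY.…
step 2: got !Int, protocol expects !Bool  ✗

2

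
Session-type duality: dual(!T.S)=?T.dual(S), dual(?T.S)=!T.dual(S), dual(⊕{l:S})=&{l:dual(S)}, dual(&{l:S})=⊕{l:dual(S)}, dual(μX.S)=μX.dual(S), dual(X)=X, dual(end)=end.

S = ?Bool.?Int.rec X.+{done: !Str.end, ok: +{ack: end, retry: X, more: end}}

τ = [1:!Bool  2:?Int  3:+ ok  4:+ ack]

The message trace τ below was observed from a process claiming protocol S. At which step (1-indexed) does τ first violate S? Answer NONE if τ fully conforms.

[1] got !Bool, protocol expects ?Bool  ✗

1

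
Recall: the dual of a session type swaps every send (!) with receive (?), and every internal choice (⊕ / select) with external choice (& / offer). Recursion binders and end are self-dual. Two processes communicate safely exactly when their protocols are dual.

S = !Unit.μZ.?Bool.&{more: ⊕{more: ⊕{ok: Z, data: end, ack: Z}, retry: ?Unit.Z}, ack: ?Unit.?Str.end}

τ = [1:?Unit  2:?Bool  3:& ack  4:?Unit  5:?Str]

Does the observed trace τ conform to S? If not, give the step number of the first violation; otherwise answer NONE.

1

step 1: got ?Unit, protocol expects !Unit  ✗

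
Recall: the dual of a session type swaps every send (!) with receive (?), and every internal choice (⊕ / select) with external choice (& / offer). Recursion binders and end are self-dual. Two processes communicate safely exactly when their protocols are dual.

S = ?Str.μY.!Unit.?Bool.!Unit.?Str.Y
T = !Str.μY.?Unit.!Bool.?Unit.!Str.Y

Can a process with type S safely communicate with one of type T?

YES

?Str ‖ !Str  ✓
  μY ‖ μY  ✓ (μ self-dual)
    !Unit ‖ ?Unit  ✓
      ?Bool ‖ !Bool  ✓
        !Unit ‖ ?Unit  ✓
          ?Str ‖ !Str  ✓
            Y ‖ Y  ✓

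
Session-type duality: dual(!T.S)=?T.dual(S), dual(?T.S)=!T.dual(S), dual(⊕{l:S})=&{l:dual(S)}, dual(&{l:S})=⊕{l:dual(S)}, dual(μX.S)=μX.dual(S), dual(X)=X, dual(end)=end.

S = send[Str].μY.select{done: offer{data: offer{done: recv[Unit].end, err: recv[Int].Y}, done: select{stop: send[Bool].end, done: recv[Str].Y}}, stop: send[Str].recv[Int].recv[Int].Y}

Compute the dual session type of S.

send[Str] = recv[Str]
  μY = μY  (binder kept)
    select{done,stop} = offer{done,stop}  (select→offer)
      • done:
        offer{data,done} = select{data,done}  (offer→select)
          • data:
            offer{done,err} = select{done,err}  (offer→select)
              • done:
                recv[Unit] = send[Unit]
                  dual(end) = end
              • err:
                recv[Int] = send[Int]
                  dual(Y) = Y
          • done:
            select{stop,done} = offer{stop,done}  (select→offer)
              • stop:
                send[Bool] = recv[Bool]
                  dual(end) = end
              • done:
                recv[Str] = send[Str]
                  dual(Y) = Y
      • stop:
        send[Str] = recv[Str]
          recv[Int] = send[Int]
            recv[Int] = send[Int]
              dual(Y) = Y

recv[Str].μY.offer{done: select{data: select{done: send[Unit].end, err: send[Int].Y}, done: offer{stop: recv[Bool].end, done: send[Str].Y}}, stop: recv[Str].send[Int].send[Int].Y}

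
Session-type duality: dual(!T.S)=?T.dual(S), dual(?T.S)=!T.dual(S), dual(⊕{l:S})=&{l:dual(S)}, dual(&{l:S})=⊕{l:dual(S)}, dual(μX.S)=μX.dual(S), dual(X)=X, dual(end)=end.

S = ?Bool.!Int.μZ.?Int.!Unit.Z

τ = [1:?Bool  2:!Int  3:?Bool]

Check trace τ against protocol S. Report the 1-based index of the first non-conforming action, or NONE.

@1 ?Bool  ✓  now at !Int.μZ.…
@2 !Int  ✓  now at μZ.…
@3 got ?Bool, protocol expects ?Int  ✗

3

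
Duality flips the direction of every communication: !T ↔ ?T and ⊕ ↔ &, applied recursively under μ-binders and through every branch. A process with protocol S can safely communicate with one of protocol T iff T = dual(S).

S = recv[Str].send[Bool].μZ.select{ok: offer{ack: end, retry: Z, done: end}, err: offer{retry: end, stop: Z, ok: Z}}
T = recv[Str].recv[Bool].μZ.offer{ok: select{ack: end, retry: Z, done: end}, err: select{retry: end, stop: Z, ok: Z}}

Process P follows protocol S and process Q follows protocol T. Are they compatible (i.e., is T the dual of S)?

recv[Str] | recv[Str]  ✗ same direction on both sides — not dual

NO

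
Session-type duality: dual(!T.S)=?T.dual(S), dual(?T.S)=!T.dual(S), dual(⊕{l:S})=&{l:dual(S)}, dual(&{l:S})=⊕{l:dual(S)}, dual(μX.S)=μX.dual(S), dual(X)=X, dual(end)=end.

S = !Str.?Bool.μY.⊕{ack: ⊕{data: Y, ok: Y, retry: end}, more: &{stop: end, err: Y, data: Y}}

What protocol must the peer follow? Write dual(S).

?Str.!Bool.μY.&{ack: &{data: Y, ok: Y, retry: end}, more: ⊕{stop: end, err: Y, data: Y}}

!Str → ?Str
  ?Bool → !Bool
    μY → μY  (binder kept)
      ⊕{ack,more} → &{ack,more}  (select→offer)
        • ack:
          ⊕{data,ok,retry} → &{data,ok,retry}  (select→offer)
            • data:
              dual(Y) = Y
            • ok:
              dual(Y) = Y
            • retry:
              dual(end) = end
        • more:
          &{stop,err,data} → ⊕{stop,err,data}  (offer→select)
            • stop:
              dual(end) = end
            • err:
              dual(Y) = Y
            • data:
              dual(Y) = Y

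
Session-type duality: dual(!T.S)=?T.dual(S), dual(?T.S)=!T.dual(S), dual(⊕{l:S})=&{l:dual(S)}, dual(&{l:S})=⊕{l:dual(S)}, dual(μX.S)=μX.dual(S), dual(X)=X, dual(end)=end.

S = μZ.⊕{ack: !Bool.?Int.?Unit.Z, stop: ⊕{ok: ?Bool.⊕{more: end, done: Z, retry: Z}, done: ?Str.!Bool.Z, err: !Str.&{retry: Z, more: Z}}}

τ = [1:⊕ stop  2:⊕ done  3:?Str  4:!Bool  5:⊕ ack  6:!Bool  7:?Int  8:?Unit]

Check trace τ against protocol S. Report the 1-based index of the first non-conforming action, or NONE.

[1] ⊕ stop  ok  residual = ⊕{ok: ?Bool.⊕{more: end, done: μZ.…, retry: μZ.…}, done: ?Str.!Bool.μZ.…, err: !Str.&{retry: μZ.…, more: μZ.…}}
[2] ⊕ done  ok  residual = ?Str.!Bool.μZ.…
[3] ?Str  ok  residual = !Bool.μZ.…
[4] !Bool  ok  residual = μZ.…
[5] ⊕ ack  ok  residual = !Bool.?Int.?Unit.μZ.…
[6] !Bool  ok  residual = ?Int.?Unit.μZ.…
[7] ?Int  ok  residual = ?Unit.μZ.…
[8] ?Unit  ok  residual = μZ.…
all 8 steps conform

NONE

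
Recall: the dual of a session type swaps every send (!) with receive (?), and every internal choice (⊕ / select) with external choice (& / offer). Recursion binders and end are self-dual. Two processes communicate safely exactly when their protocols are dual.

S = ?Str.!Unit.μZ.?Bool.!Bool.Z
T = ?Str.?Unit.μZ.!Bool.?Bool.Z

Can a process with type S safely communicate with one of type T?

NO

?Str vs ?Str  ✗ same direction on both sides — not dual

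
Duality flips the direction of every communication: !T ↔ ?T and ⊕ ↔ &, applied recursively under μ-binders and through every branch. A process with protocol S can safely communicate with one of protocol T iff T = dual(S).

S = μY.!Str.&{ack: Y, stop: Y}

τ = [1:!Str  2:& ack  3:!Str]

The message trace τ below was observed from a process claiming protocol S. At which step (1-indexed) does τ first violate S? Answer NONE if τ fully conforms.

step 1: !Str  match  cont: &{ack: μY.…, stop: μY.…}
step 2: & ack  match  cont: μY.…
step 3: !Str  match  cont: &{ack: μY.…, stop: μY.…}
τ conforms to S (length 3)

NONE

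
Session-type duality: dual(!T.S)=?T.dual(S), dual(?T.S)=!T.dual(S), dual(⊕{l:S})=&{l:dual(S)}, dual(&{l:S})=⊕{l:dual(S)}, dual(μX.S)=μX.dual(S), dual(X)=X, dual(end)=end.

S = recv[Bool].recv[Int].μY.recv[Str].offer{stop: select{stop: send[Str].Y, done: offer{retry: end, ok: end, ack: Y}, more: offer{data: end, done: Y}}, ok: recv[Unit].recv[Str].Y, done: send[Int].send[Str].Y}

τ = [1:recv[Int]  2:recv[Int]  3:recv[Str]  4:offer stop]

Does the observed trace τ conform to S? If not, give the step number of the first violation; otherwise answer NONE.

step 1: got recv[Int], protocol expects recv[Bool]  ✗

1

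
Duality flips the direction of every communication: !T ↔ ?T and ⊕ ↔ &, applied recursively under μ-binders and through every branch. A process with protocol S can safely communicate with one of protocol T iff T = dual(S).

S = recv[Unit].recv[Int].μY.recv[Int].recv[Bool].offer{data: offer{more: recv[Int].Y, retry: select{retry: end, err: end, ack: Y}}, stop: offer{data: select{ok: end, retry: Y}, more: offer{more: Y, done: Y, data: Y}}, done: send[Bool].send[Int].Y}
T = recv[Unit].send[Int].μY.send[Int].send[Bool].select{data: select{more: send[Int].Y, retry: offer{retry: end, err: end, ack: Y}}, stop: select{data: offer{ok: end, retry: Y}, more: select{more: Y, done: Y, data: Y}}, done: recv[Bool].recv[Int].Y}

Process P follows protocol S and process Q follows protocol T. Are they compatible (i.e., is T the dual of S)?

recv[Unit] vs recv[Unit]  ✗ same direction on both sides — not dual

NO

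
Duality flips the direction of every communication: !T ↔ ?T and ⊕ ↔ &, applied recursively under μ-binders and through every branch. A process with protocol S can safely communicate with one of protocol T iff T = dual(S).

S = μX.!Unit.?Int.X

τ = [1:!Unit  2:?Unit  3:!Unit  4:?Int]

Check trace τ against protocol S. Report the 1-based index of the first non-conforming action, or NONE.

2

@1 !Unit  ok  state: ?Int.μX.…
@2 got ?Unit, protocol expects ?Int  ✗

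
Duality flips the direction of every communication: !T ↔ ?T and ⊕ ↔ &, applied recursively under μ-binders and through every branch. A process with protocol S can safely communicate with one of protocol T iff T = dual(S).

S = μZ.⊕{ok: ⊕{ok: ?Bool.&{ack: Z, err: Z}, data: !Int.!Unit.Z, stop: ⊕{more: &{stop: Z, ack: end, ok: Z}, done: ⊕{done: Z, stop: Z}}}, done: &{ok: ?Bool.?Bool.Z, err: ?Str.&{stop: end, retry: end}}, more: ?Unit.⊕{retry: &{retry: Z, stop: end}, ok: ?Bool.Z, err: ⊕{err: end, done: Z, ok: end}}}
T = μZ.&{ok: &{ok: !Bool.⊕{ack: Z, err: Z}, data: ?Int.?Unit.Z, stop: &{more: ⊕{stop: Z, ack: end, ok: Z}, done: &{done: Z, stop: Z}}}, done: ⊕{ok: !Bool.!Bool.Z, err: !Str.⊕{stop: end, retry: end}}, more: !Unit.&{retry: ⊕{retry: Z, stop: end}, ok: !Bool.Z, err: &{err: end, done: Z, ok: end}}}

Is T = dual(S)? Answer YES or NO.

YES

μZ vs μZ  ✓ (μ self-dual)
  ⊕{ok,done,more} vs &{ok,done,more}  ✓ same labels
    [ok]
      ⊕{ok,data,stop} vs &{ok,data,stop}  ✓ same labels
        [ok]
          ?Bool vs !Bool  ✓
            &{ack,err} vs ⊕{ack,err}  ✓ same labels
              [ack]
                Z vs Z  ✓
              [err]
                Z vs Z  ✓
        [data]
          !Int vs ?Int  ✓
            !Unit vs ?Unit  ✓
              Z vs Z  ✓
        [stop]
          ⊕{more,done} vs &{more,done}  ✓ same labels
            [more]
              &{stop,ack,ok} vs ⊕{stop,ack,ok}  ✓ same labels
                [stop]
                  Z vs Z  ✓
                [ack]
                  end vs end  ✓
                [ok]
                  Z vs Z  ✓
            [done]
              ⊕{done,stop} vs &{done,stop}  ✓ same labels
                [done]
                  Z vs Z  ✓
                [stop]
                  Z vs Z  ✓
    [done]
      &{ok,err} vs ⊕{ok,err}  ✓ same labels
        [ok]
          ?Bool vs !Bool  ✓
            ?Bool vs !Bool  ✓
              Z vs Z  ✓
        [err]
          ?Str vs !Str  ✓
            &{stop,retry} vs ⊕{stop,retry}  ✓ same labels
              [stop]
                end vs end  ✓
              [retry]
                end vs end  ✓
    [more]
      ?Unit vs !Unit  ✓
        ⊕{retry,ok,err} vs &{retry,ok,err}  ✓ same labels
          [retry]
            &{retry,stop} vs ⊕{retry,stop}  ✓ same labels
              [retry]
                Z vs Z  ✓
              [stop]
                end vs end  ✓
          [ok]
            ?Bool vs !Bool  ✓
              Z vs Z  ✓
          [err]
            ⊕{err,done,ok} vs &{err,done,ok}  ✓ same labels
              [err]
                end vs end  ✓
              [done]
                Z vs Z  ✓
              [ok]
                end vs end  ✓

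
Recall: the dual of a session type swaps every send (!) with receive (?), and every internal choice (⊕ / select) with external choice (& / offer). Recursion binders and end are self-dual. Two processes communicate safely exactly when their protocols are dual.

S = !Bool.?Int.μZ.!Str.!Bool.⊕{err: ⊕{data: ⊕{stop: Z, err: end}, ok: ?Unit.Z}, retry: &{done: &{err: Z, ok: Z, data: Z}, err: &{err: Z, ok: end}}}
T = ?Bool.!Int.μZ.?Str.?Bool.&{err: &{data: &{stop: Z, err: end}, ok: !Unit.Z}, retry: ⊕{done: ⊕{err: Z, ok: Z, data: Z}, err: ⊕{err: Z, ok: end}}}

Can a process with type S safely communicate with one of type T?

!Bool | ?Bool  ok
  ?Int | !Int  ok
    μZ | μZ  ok (rec unchanged)
      !Str | ?Str  ok
        !Bool | ?Bool  ok
          ⊕{err,retry} | &{err,retry}  ok same labels
            case err:
              ⊕{data,ok} | &{data,ok}  ok same labels
                case data:
                  ⊕{stop,err} | &{stop,err}  ok same labels
                    case stop:
                      Z | Z  ok
                    case err:
                      end | end  ok
                case ok:
                  ?Unit | !Unit  ok
                    Z | Z  ok
            case retry:
              &{done,err} | ⊕{done,err}  ok same labels
                case done:
                  &{err,ok,data} | ⊕{err,ok,data}  ok same labels
                    case err:
                      Z | Z  ok
                    case ok:
                      Z | Z  ok
                    case data:
                      Z | Z  ok
                case err:
                  &{err,ok} | ⊕{err,ok}  ok same labels
                    case err:
                      Z | Z  ok
                    case ok:
                      end | end  ok

YES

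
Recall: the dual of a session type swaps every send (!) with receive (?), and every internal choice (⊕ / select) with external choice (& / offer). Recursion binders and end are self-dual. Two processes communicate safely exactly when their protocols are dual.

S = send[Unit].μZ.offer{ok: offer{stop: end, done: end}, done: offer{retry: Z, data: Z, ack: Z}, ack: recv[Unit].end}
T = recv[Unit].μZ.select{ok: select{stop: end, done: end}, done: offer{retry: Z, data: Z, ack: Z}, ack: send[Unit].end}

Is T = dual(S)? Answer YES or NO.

send[Unit] ‖ recv[Unit]  ✓
  μZ ‖ μZ  ✓ (rec unchanged)
    offer{ok,done,ack} ‖ select{ok,done,ack}  ✓ label sets agree
      case ok:
        offer{stop,done} ‖ select{stop,done}  ✓ label sets agree
          case stop:
            end ‖ end  ✓
          case done:
            end ‖ end  ✓
      case done:
        offer{retry,data,ack} ‖ offer{retry,data,ack}  ✗ choice polarity not flipped — not dual

NO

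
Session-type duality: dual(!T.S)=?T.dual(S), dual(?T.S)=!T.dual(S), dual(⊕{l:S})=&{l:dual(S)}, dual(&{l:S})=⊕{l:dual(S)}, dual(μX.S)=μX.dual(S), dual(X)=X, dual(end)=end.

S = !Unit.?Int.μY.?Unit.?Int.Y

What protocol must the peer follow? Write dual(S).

!Unit = ?Unit
  ?Int = !Int
    μY = μY  (binder kept)
      ?Unit = !Unit
        ?Int = !Int
          Y ↦ Y

?Unit.!Int.μY.!Unit.!Int.Y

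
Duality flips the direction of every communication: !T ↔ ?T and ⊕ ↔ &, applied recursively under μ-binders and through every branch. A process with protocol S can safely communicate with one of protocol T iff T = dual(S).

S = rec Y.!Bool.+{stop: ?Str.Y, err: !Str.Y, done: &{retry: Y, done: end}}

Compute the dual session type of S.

rec Y ↦ rec Y  (binder kept)
  !Bool ↦ ?Bool
    +{stop,err,done} ↦ &{stop,err,done}  (⊕→&)
      [stop]
        ?Str ↦ !Str
          Y ↦ Y
      [err]
        !Str ↦ ?Str
          Y ↦ Y
      [done]
        &{retry,done} ↦ +{retry,done}  (offer→select)
          [retry]
            Y ↦ Y
          [done]
            end ↦ end

rec Y.?Bool.&{stop: !Str.Y, err: ?Str.Y, done: +{retry: Y, done: end}}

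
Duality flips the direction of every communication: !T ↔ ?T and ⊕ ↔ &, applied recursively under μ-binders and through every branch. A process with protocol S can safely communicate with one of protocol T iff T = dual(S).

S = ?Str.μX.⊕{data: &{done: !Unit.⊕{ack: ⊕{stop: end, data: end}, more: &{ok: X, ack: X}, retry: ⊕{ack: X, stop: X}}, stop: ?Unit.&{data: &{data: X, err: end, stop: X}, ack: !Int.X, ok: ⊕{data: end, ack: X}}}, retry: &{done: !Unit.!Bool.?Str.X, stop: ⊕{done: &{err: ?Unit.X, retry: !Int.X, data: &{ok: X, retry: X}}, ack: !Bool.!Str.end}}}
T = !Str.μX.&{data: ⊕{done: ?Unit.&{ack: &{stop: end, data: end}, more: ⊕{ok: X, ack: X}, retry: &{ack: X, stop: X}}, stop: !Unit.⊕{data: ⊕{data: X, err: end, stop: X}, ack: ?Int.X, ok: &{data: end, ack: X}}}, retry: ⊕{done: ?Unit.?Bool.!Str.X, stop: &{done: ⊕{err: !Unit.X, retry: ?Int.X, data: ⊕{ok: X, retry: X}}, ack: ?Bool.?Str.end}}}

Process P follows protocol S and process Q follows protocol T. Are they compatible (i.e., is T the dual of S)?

?Str | !Str  ✓
  μX | μX  ✓ (binder kept)
    ⊕{data,retry} | &{data,retry}  ✓ labels match
      case data:
        &{done,stop} | ⊕{done,stop}  ✓ labels match
          case done:
            !Unit | ?Unit  ✓
              ⊕{ack,more,retry} | &{ack,more,retry}  ✓ labels match
                case ack:
                  ⊕{stop,data} | &{stop,data}  ✓ labels match
                    case stop:
                      end | end  ✓
                    case data:
                      end | end  ✓
                case more:
                  &{ok,ack} | ⊕{ok,ack}  ✓ labels match
                    case ok:
                      X | X  ✓
                    case ack:
                      X | X  ✓
                case retry:
                  ⊕{ack,stop} | &{ack,stop}  ✓ labels match
                    case ack:
                      X | X  ✓
                    case stop:
                      X | X  ✓
          case stop:
            ?Unit | !Unit  ✓
              &{data,ack,ok} | ⊕{data,ack,ok}  ✓ labels match
                case data:
                  &{data,err,stop} | ⊕{data,err,stop}  ✓ labels match
                    case data:
                      X | X  ✓
                    case err:
                      end | end  ✓
                    case stop:
                      X | X  ✓
                case ack:
                  !Int | ?Int  ✓
                    X | X  ✓
                case ok:
                  ⊕{data,ack} | &{data,ack}  ✓ labels match
                    case data:
                      end | end  ✓
                    case ack:
                      X | X  ✓
      case retry:
        &{done,stop} | ⊕{done,stop}  ✓ labels match
          case done:
            !Unit | ?Unit  ✓
              !Bool | ?Bool  ✓
                ?Str | !Str  ✓
                  X | X  ✓
          case stop:
            ⊕{done,ack} | &{done,ack}  ✓ labels match
              case done:
                &{err,retry,data} | ⊕{err,retry,data}  ✓ labels match
                  case err:
                    ?Unit | !Unit  ✓
                      X | X  ✓
                  case retry:
                    !Int | ?Int  ✓
                      X | X  ✓
                  case data:
                    &{ok,retry} | ⊕{ok,retry}  ✓ labels match
                      case ok:
                        X | X  ✓
                      case retry:
                        X | X  ✓
              case ack:
                !Bool | ?Bool  ✓
                  !Str | ?Str  ✓
                    end | end  ✓

YES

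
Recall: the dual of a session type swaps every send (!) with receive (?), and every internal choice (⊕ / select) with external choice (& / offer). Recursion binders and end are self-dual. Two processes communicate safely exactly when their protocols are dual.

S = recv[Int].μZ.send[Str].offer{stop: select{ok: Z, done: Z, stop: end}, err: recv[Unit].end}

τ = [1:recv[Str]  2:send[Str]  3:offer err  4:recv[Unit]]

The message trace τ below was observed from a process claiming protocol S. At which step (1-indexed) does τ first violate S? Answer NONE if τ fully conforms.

[1] got recv[Str], protocol expects recv[Int]  ✗

1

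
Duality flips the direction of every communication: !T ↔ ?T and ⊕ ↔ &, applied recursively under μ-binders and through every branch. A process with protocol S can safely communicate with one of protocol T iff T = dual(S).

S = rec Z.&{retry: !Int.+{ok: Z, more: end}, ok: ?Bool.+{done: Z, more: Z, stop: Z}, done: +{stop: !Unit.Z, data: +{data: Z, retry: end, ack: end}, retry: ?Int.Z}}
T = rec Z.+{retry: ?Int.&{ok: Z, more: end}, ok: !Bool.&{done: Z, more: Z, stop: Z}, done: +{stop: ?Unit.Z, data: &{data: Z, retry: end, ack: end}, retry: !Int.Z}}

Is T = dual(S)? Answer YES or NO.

NO

rec Z vs rec Z  match (μ self-dual)
  &{retry,ok,done} vs +{retry,ok,done}  match labels match
    [retry]
      !Int vs ?Int  match
        +{ok,more} vs &{ok,more}  match labels match
          [ok]
            Z vs Z  match
          [more]
            end vs end  match
    [ok]
      ?Bool vs !Bool  match
        +{done,more,stop} vs &{done,more,stop}  match labels match
          [done]
            Z vs Z  match
          [more]
            Z vs Z  match
          [stop]
            Z vs Z  match
    [done]
      +{stop,data,retry} vs +{stop,data,retry}  ✗ choice polarity not flipped — not dual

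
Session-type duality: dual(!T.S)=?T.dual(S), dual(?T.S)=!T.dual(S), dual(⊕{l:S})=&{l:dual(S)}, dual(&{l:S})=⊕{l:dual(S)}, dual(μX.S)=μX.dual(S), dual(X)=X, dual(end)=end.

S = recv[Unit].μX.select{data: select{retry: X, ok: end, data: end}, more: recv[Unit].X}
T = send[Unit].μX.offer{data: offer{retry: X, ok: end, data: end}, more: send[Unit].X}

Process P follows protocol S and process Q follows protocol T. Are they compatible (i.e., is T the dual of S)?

recv[Unit] | send[Unit]  ✓
  μX | μX  ✓ (binder kept)
    select{data,more} | offer{data,more}  ✓ same labels
      [data]
        select{retry,ok,data} | offer{retry,ok,data}  ✓ same labels
          [retry]
            X | X  ✓
          [ok]
            end | end  ✓
          [data]
            end | end  ✓
      [more]
        recv[Unit] | send[Unit]  ✓
          X | X  ✓

YES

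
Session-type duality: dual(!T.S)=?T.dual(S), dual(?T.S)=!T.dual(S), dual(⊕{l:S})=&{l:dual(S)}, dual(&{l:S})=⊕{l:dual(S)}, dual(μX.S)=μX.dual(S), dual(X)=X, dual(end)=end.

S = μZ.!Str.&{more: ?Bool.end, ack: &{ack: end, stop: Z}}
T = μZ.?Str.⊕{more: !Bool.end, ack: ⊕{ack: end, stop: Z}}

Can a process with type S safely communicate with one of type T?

YES

μZ ‖ μZ  match (binder kept)
  !Str ‖ ?Str  match
    &{more,ack} ‖ ⊕{more,ack}  match labels match
      • more:
        ?Bool ‖ !Bool  match
          end ‖ end  match
      • ack:
        &{ack,stop} ‖ ⊕{ack,stop}  match labels match
          • ack:
            end ‖ end  match
          • stop:
            Z ‖ Z  match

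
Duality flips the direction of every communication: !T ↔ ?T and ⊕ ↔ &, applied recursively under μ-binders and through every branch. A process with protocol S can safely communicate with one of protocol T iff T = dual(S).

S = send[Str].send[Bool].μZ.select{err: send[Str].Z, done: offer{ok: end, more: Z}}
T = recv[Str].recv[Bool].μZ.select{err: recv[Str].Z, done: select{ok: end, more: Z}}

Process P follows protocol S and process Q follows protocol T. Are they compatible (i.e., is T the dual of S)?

NO

send[Str] | recv[Str]  ok
  send[Bool] | recv[Bool]  ok
    μZ | μZ  ok (binder kept)
      select{err,done} | select{err,done}  ✗ choice polarity not flipped — not dual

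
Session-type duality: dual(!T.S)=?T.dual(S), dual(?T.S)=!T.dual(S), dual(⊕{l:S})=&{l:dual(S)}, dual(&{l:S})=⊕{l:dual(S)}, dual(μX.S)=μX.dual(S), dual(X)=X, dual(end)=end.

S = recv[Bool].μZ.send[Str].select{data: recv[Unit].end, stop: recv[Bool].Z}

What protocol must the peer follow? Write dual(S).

recv[Bool] ↦ send[Bool]
  μZ ↦ μZ  (binder kept)
    send[Str] ↦ recv[Str]
      select{data,stop} ↦ offer{data,stop}  (internal→external)
        [data]
          recv[Unit] ↦ send[Unit]
            end ↦ end
        [stop]
          recv[Bool] ↦ send[Bool]
            Z ↦ Z

send[Bool].μZ.recv[Str].offer{data: send[Unit].end, stop: send[Bool].Z}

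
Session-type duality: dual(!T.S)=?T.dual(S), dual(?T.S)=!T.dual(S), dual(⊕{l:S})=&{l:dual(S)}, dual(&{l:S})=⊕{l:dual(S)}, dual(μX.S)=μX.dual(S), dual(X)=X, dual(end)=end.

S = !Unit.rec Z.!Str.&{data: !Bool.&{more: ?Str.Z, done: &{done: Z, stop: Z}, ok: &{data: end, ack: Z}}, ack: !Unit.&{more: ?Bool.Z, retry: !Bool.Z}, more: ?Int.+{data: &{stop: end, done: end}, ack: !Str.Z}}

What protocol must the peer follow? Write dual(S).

!Unit ↦ ?Unit
  rec Z ↦ rec Z  (μ self-dual)
    !Str ↦ ?Str
      &{data,ack,more} ↦ +{data,ack,more}  (offer→select)
        • data:
          !Bool ↦ ?Bool
            &{more,done,ok} ↦ +{more,done,ok}  (offer→select)
              • more:
                ?Str ↦ !Str
                  Z self-dual
              • done:
                &{done,stop} ↦ +{done,stop}  (offer→select)
                  • done:
                    Z self-dual
                  • stop:
                    Z self-dual
              • ok:
                &{data,ack} ↦ +{data,ack}  (offer→select)
                  • data:
                    end self-dual
                  • ack:
                    Z self-dual
        • ack:
          !Unit ↦ ?Unit
            &{more,retry} ↦ +{more,retry}  (offer→select)
              • more:
                ?Bool ↦ !Bool
                  Z self-dual
              • retry:
                !Bool ↦ ?Bool
                  Z self-dual
        • more:
          ?Int ↦ !Int
            +{data,ack} ↦ &{data,ack}  (⊕→&)
              • data:
                &{stop,done} ↦ +{stop,done}  (offer→select)
                  • stop:
                    end self-dual
                  • done:
                    end self-dual
              • ack:
                !Str ↦ ?Str
                  Z self-dual

?Unit.rec Z.?Str.+{data: ?Bool.+{more: !Str.Z, done: +{done: Z, stop: Z}, ok: +{data: end, ack: Z}}, ack: ?Unit.+{more: !Bool.Z, retry: ?Bool.Z}, more: !Int.&{data: +{stop: end, done: end}, ack: ?Str.Z}}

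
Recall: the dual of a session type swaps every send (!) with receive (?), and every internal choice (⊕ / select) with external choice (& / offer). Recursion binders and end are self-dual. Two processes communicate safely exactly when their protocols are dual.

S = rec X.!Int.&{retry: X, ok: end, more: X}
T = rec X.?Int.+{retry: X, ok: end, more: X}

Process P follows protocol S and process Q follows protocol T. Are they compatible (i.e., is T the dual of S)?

YES

rec X vs rec X  ✓ (binder kept)
  !Int vs ?Int  ✓
    &{retry,ok,more} vs +{retry,ok,more}  ✓ labels match
      • retry:
        X vs X  ✓
      • ok:
        end vs end  ✓
      • more:
        X vs X  ✓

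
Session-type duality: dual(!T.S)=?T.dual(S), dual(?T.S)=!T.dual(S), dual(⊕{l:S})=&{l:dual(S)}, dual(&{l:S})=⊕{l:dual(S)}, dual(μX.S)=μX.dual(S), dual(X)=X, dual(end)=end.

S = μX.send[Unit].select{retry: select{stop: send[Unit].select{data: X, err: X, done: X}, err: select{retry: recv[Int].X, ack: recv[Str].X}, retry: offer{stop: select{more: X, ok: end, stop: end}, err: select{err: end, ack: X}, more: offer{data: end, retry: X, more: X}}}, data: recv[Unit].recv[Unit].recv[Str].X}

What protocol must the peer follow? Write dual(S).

μX.recv[Unit].offer{retry: offer{stop: recv[Unit].offer{data: X, err: X, done: X}, err: offer{retry: send[Int].X, ack: send[Str].X}, retry: select{stop: offer{more: X, ok: end, stop: end}, err: offer{err: end, ack: X}, more: select{data: end, retry: X, more: X}}}, data: send[Unit].send[Unit].send[Str].X}

μX = μX  (μ self-dual)
  send[Unit] = recv[Unit]
    select{retry,data} = offer{retry,data}  (internal→external)
      [retry]
        select{stop,err,retry} = offer{stop,err,retry}  (internal→external)
          [stop]
            send[Unit] = recv[Unit]
              select{data,err,done} = offer{data,err,done}  (internal→external)
                [data]
                  dual(X) = X
                [err]
                  dual(X) = X
                [done]
                  dual(X) = X
          [err]
            select{retry,ack} = offer{retry,ack}  (internal→external)
              [retry]
                recv[Int] = send[Int]
                  dual(X) = X
              [ack]
                recv[Str] = send[Str]
                  dual(X) = X
          [retry]
            offer{stop,err,more} = select{stop,err,more}  (&→⊕)
              [stop]
                select{more,ok,stop} = offer{more,ok,stop}  (internal→external)
                  [more]
                    dual(X) = X
                  [ok]
                    dual(end) = end
                  [stop]
                    dual(end) = end
              [err]
                select{err,ack} = offer{err,ack}  (internal→external)
                  [err]
                    dual(end) = end
                  [ack]
                    dual(X) = X
              [more]
                offer{data,retry,more} = select{data,retry,more}  (&→⊕)
                  [data]
                    dual(end) = end
                  [retry]
                    dual(X) = X
                  [more]
                    dual(X) = X
      [data]
        recv[Unit] = send[Unit]
          recv[Unit] = send[Unit]
            recv[Str] = send[Str]
              dual(X) = X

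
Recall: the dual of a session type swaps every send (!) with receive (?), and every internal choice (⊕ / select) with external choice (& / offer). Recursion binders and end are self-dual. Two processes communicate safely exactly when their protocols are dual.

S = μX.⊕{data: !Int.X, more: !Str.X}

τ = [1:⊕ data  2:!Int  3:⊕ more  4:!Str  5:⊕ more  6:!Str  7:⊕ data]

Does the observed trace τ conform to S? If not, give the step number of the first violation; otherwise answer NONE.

step 1: ⊕ data  ok  state: !Int.μX.…
step 2: !Int  ok  state: μX.…
step 3: ⊕ more  ok  state: !Str.μX.…
step 4: !Str  ok  state: μX.…
step 5: ⊕ more  ok  state: !Str.μX.…
step 6: !Str  ok  state: μX.…
step 7: ⊕ data  ok  state: !Int.μX.…
trace exhausted — no violation

NONE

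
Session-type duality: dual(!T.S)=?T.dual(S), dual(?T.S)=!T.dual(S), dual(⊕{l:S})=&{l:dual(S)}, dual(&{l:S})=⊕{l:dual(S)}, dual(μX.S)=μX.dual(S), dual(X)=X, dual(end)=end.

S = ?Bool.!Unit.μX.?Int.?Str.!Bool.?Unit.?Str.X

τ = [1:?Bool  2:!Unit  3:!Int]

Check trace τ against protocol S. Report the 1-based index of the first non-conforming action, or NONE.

3

@1 ?Bool  match  state: !Unit.μX.…
@2 !Unit  match  state: μX.…
@3 got !Int, protocol expects ?Int  ✗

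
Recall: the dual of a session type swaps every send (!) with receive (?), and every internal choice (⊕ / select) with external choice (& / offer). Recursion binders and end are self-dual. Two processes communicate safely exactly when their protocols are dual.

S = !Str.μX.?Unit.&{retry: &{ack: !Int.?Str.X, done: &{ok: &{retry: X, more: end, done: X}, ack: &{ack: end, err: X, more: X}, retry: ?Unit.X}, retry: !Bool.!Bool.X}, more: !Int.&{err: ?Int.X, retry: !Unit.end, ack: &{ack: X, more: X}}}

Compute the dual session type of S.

?Str.μX.!Unit.⊕{retry: ⊕{ack: ?Int.!Str.X, done: ⊕{ok: ⊕{retry: X, more: end, done: X}, ack: ⊕{ack: end, err: X, more: X}, retry: !Unit.X}, retry: ?Bool.?Bool.X}, more: ?Int.⊕{err: !Int.X, retry: ?Unit.end, ack: ⊕{ack: X, more: X}}}

!Str → ?Str
  μX → μX  (rec unchanged)
    ?Unit → !Unit
      &{retry,more} → ⊕{retry,more}  (&→⊕)
        [retry]
          &{ack,done,retry} → ⊕{ack,done,retry}  (&→⊕)
            [ack]
              !Int → ?Int
                ?Str → !Str
                  X ↦ X
            [done]
              &{ok,ack,retry} → ⊕{ok,ack,retry}  (&→⊕)
                [ok]
                  &{retry,more,done} → ⊕{retry,more,done}  (&→⊕)
                    [retry]
                      X ↦ X
                    [more]
                      end ↦ end
                    [done]
                      X ↦ X
                [ack]
                  &{ack,err,more} → ⊕{ack,err,more}  (&→⊕)
                    [ack]
                      end ↦ end
                    [err]
                      X ↦ X
                    [more]
                      X ↦ X
                [retry]
                  ?Unit → !Unit
                    X ↦ X
            [retry]
              !Bool → ?Bool
                !Bool → ?Bool
                  X ↦ X
        [more]
          !Int → ?Int
            &{err,retry,ack} → ⊕{err,retry,ack}  (&→⊕)
              [err]
                ?Int → !Int
                  X ↦ X
              [retry]
                !Unit → ?Unit
                  end ↦ end
              [ack]
                &{ack,more} → ⊕{ack,more}  (&→⊕)
                  [ack]
                    X ↦ X
                  [more]
                    X ↦ X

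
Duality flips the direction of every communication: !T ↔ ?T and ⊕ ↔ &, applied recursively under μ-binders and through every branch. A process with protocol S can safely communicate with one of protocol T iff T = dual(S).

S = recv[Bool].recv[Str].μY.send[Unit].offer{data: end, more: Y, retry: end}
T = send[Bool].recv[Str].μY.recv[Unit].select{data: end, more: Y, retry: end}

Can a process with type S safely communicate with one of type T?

NO

recv[Bool] vs send[Bool]  match
  recv[Str] vs recv[Str]  ✗ same direction on both sides — not dual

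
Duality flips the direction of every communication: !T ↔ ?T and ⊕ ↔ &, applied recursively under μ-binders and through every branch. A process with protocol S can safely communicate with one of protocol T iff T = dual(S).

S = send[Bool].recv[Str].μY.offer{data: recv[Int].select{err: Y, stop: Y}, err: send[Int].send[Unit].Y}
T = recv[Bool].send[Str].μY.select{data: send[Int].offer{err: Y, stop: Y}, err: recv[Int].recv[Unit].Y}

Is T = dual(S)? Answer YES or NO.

YES

send[Bool] vs recv[Bool]  ok
  recv[Str] vs send[Str]  ok
    μY vs μY  ok (binder kept)
      offer{data,err} vs select{data,err}  ok same labels
        • data:
          recv[Int] vs send[Int]  ok
            select{err,stop} vs offer{err,stop}  ok same labels
              • err:
                Y vs Y  ok
              • stop:
                Y vs Y  ok
        • err:
          send[Int] vs recv[Int]  ok
            send[Unit] vs recv[Unit]  ok
              Y vs Y  ok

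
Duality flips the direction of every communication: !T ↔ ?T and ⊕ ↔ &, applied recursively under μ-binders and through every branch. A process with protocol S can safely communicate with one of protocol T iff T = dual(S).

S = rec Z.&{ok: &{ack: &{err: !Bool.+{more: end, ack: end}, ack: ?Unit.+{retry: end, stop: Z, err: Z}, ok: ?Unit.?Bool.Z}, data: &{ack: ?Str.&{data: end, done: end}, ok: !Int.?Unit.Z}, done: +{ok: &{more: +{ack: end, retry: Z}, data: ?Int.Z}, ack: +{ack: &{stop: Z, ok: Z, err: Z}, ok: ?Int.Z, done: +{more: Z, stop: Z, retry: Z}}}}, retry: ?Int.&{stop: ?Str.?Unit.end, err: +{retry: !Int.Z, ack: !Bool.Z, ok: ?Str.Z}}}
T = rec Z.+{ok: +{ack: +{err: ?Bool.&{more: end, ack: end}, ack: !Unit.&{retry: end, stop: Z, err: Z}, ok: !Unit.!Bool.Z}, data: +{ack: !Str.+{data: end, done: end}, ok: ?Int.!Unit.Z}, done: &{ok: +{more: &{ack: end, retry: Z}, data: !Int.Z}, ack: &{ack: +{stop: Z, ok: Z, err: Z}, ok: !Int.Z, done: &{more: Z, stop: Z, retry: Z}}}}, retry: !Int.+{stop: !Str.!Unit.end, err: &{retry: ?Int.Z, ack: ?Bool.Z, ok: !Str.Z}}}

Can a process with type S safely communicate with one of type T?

rec Z ‖ rec Z  ok (binder kept)
  &{ok,retry} ‖ +{ok,retry}  ok same labels
    [ok]
      &{ack,data,done} ‖ +{ack,data,done}  ok same labels
        [ack]
          &{err,ack,ok} ‖ +{err,ack,ok}  ok same labels
            [err]
              !Bool ‖ ?Bool  ok
                +{more,ack} ‖ &{more,ack}  ok same labels
                  [more]
                    end ‖ end  ok
                  [ack]
                    end ‖ end  ok
            [ack]
              ?Unit ‖ !Unit  ok
                +{retry,stop,err} ‖ &{retry,stop,err}  ok same labels
                  [retry]
                    end ‖ end  ok
                  [stop]
                    Z ‖ Z  ok
                  [err]
                    Z ‖ Z  ok
            [ok]
              ?Unit ‖ !Unit  ok
                ?Bool ‖ !Bool  ok
                  Z ‖ Z  ok
        [data]
          &{ack,ok} ‖ +{ack,ok}  ok same labels
            [ack]
              ?Str ‖ !Str  ok
                &{data,done} ‖ +{data,done}  ok same labels
                  [data]
                    end ‖ end  ok
                  [done]
                    end ‖ end  ok
            [ok]
              !Int ‖ ?Int  ok
                ?Unit ‖ !Unit  ok
                  Z ‖ Z  ok
        [done]
          +{ok,ack} ‖ &{ok,ack}  ok same labels
            [ok]
              &{more,data} ‖ +{more,data}  ok same labels
                [more]
                  +{ack,retry} ‖ &{ack,retry}  ok same labels
                    [ack]
                      end ‖ end  ok
                    [retry]
                      Z ‖ Z  ok
                [data]
                  ?Int ‖ !Int  ok
                    Z ‖ Z  ok
            [ack]
              +{ack,ok,done} ‖ &{ack,ok,done}  ok same labels
                [ack]
                  &{stop,ok,err} ‖ +{stop,ok,err}  ok same labels
                    [stop]
                      Z ‖ Z  ok
                    [ok]
                      Z ‖ Z  ok
                    [err]
                      Z ‖ Z  ok
                [ok]
                  ?Int ‖ !Int  ok
                    Z ‖ Z  ok
                [done]
                  +{more,stop,retry} ‖ &{more,stop,retry}  ok same labels
                    [more]
                      Z ‖ Z  ok
                    [stop]
                      Z ‖ Z  ok
                    [retry]
                      Z ‖ Z  ok
    [retry]
      ?Int ‖ !Int  ok
        &{stop,err} ‖ +{stop,err}  ok same labels
          [stop]
            ?Str ‖ !Str  ok
              ?Unit ‖ !Unit  ok
                end ‖ end  ok
          [err]
            +{retry,ack,ok} ‖ &{retry,ack,ok}  ok same labels
              [retry]
                !Int ‖ ?Int  ok
                  Z ‖ Z  ok
              [ack]
                !Bool ‖ ?Bool  ok
                  Z ‖ Z  ok
              [ok]
                ?Str ‖ !Str  ok
                  Z ‖ Z  ok

YES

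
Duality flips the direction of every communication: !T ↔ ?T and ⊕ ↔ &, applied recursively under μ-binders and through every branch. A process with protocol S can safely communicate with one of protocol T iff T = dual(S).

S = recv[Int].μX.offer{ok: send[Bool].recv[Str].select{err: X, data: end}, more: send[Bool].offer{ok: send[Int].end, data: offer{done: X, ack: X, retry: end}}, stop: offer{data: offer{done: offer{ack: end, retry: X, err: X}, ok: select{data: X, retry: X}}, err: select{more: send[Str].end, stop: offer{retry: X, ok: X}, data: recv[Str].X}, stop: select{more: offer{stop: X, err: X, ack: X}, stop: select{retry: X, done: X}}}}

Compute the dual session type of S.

send[Int].μX.select{ok: recv[Bool].send[Str].offer{err: X, data: end}, more: recv[Bool].select{ok: recv[Int].end, data: select{done: X, ack: X, retry: end}}, stop: select{data: select{done: select{ack: end, retry: X, err: X}, ok: offer{data: X, retry: X}}, err: offer{more: recv[Str].end, stop: select{retry: X, ok: X}, data: send[Str].X}, stop: offer{more: select{stop: X, err: X, ack: X}, stop: offer{retry: X, done: X}}}}

recv[Int] → send[Int]
  μX → μX  (binder kept)
    offer{ok,more,stop} → select{ok,more,stop}  (external→internal)
      case ok:
        send[Bool] → recv[Bool]
          recv[Str] → send[Str]
            select{err,data} → offer{err,data}  (internal→external)
              case err:
                X self-dual
              case data:
                end self-dual
      case more:
        send[Bool] → recv[Bool]
          offer{ok,data} → select{ok,data}  (external→internal)
            case ok:
              send[Int] → recv[Int]
                end self-dual
            case data:
              offer{done,ack,retry} → select{done,ack,retry}  (external→internal)
                case done:
                  X self-dual
                case ack:
                  X self-dual
                case retry:
                  end self-dual
      case stop:
        offer{data,err,stop} → select{data,err,stop}  (external→internal)
          case data:
            offer{done,ok} → select{done,ok}  (external→internal)
              case done:
                offer{ack,retry,err} → select{ack,retry,err}  (external→internal)
                  case ack:
                    end self-dual
                  case retry:
                    X self-dual
                  case err:
                    X self-dual
              case ok:
                select{data,retry} → offer{data,retry}  (internal→external)
                  case data:
                    X self-dual
                  case retry:
                    X self-dual
          case err:
            select{more,stop,data} → offer{more,stop,data}  (internal→external)
              case more:
                send[Str] → recv[Str]
                  end self-dual
              case stop:
                offer{retry,ok} → select{retry,ok}  (external→internal)
                  case retry:
                    X self-dual
                  case ok:
                    X self-dual
              case data:
                recv[Str] → send[Str]
                  X self-dual
          case stop:
            select{more,stop} → offer{more,stop}  (internal→external)
              case more:
                offer{stop,err,ack} → select{stop,err,ack}  (external→internal)
                  case stop:
                    X self-dual
                  case err:
                    X self-dual
                  case ack:
                    X self-dual
              case stop:
                select{retry,done} → offer{retry,done}  (internal→external)
                  case retry:
                    X self-dual
                  case done:
                    X self-dual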